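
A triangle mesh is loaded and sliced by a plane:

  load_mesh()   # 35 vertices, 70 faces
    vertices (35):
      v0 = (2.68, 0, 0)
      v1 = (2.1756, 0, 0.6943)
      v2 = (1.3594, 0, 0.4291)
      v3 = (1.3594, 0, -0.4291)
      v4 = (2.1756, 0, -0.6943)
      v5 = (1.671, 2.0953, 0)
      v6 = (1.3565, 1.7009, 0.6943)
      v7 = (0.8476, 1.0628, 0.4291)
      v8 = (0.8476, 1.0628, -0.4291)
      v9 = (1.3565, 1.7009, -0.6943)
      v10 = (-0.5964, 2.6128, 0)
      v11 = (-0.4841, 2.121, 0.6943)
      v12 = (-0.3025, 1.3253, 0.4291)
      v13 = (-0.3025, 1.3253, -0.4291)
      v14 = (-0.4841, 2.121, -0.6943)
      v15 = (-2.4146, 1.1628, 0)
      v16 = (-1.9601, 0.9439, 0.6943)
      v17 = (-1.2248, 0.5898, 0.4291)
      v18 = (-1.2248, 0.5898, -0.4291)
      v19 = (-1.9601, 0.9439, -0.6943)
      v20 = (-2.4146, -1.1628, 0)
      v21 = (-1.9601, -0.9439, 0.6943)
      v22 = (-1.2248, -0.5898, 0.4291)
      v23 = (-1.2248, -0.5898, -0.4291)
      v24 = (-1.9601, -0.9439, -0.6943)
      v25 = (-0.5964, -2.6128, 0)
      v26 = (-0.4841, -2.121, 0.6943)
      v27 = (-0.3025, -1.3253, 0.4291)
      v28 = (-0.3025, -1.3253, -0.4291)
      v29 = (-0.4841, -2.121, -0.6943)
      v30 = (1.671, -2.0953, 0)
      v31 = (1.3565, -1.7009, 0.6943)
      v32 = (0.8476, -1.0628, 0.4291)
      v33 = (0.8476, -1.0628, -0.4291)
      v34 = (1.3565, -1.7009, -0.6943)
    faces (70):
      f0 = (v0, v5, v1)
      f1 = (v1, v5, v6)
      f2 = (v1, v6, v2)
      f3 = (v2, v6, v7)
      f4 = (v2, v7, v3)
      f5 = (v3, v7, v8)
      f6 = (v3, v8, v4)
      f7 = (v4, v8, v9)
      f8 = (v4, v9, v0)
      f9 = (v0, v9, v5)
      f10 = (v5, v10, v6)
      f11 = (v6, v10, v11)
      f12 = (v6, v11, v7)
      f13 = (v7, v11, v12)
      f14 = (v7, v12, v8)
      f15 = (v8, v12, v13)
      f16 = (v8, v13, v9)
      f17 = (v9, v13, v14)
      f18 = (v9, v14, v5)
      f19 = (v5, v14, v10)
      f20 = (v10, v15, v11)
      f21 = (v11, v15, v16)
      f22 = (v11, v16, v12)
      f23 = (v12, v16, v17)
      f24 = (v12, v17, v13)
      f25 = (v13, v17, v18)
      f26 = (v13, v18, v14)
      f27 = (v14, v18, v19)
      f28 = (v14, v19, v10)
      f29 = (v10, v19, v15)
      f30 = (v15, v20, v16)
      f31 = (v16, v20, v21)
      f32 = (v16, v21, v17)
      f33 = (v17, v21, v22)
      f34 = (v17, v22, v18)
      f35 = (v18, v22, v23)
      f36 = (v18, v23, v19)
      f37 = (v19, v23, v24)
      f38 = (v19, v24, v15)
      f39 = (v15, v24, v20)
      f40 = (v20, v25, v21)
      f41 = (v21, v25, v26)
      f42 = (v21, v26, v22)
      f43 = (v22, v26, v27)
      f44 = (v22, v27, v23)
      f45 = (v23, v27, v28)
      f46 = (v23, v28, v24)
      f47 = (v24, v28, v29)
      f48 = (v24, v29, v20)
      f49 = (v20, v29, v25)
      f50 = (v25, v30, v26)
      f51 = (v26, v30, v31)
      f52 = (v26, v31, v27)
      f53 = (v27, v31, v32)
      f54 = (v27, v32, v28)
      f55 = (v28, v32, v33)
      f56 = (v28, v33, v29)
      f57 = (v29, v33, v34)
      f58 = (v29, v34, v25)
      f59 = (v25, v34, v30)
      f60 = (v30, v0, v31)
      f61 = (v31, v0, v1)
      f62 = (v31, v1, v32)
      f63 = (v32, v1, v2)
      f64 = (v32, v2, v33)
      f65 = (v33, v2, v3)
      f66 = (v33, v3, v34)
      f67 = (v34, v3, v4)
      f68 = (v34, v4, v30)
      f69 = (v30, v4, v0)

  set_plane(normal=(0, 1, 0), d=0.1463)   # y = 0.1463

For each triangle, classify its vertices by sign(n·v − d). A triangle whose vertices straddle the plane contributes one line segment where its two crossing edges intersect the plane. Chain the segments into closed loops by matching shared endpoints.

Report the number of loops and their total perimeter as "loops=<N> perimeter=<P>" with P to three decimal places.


loops=2 perimeter=8.372

Straddling triangles (20 of 70):
  (v0,v5,v1) [-+-] → (2.60955, 0.1463, 0)–(2.14037, 0.1463, 0.645822)  len=0.7983
  (v1,v5,v6) [-++] → (2.14037, 0.1463, 0.645822)–(2.10515, 0.1463, 0.6943)  len=0.0599
  (v1,v6,v2) [-+-] → (2.10515, 0.1463, 0.6943)–(1.35915, 0.1463, 0.451911)  len=0.7844
  (v2,v6,v7) [-++] → (1.35915, 0.1463, 0.451911)–(1.28895, 0.1463, 0.4291)  len=0.0738
  (v2,v7,v3) [-+-] → (1.28895, 0.1463, 0.4291)–(1.28895, 0.1463, -0.310964)  len=0.7401
  (v3,v7,v8) [-++] → (1.28895, 0.1463, -0.310964)–(1.28895, 0.1463, -0.4291)  len=0.1181
  (v3,v8,v4) [-+-] → (1.28895, 0.1463, -0.4291)–(1.99279, 0.1463, -0.657794)  len=0.7401
  (v4,v8,v9) [-++] → (1.99279, 0.1463, -0.657794)–(2.10515, 0.1463, -0.6943)  len=0.1181
  (v4,v9,v0) [-+-] → (2.10515, 0.1463, -0.6943)–(2.56616, 0.1463, -0.059719)  len=0.7844
  (v0,v9,v5) [-++] → (2.56616, 0.1463, -0.059719)–(2.60955, 0.1463, 0)  len=0.0738
  (v15,v20,v16) [+-+] → (-2.4146, 0.1463, 0)–(-2.13217, 0.1463, 0.431437)  len=0.5157
  (v16,v20,v21) [+--] → (-2.13217, 0.1463, 0.431437)–(-1.9601, 0.1463, 0.6943)  len=0.3142
  (v16,v21,v17) [+-+] → (-1.9601, 0.1463, 0.6943)–(-1.43743, 0.1463, 0.505788)  len=0.5556
  (v17,v21,v22) [+--] → (-1.43743, 0.1463, 0.505788)–(-1.2248, 0.1463, 0.4291)  len=0.2260
  (v17,v22,v18) [+-+] → (-1.2248, 0.1463, 0.4291)–(-1.2248, 0.1463, -0.106438)  len=0.5355
  (v18,v22,v23) [+--] → (-1.2248, 0.1463, -0.106438)–(-1.2248, 0.1463, -0.4291)  len=0.3227
  (v18,v23,v19) [+-+] → (-1.2248, 0.1463, -0.4291)–(-1.57771, 0.1463, -0.556383)  len=0.3752
  (v19,v23,v24) [+--] → (-1.57771, 0.1463, -0.556383)–(-1.9601, 0.1463, -0.6943)  len=0.4065
  (v19,v24,v15) [+-+] → (-1.9601, 0.1463, -0.6943)–(-2.1953, 0.1463, -0.335005)  len=0.4294
  (v15,v24,v20) [+--] → (-2.1953, 0.1463, -0.335005)–(-2.4146, 0.1463, 0)  len=0.4004

Chained into 2 loop(s):
  loop 1: 10 segments, perimeter = 4.2910
  loop 2: 10 segments, perimeter = 4.0812
Total perimeter = 8.372


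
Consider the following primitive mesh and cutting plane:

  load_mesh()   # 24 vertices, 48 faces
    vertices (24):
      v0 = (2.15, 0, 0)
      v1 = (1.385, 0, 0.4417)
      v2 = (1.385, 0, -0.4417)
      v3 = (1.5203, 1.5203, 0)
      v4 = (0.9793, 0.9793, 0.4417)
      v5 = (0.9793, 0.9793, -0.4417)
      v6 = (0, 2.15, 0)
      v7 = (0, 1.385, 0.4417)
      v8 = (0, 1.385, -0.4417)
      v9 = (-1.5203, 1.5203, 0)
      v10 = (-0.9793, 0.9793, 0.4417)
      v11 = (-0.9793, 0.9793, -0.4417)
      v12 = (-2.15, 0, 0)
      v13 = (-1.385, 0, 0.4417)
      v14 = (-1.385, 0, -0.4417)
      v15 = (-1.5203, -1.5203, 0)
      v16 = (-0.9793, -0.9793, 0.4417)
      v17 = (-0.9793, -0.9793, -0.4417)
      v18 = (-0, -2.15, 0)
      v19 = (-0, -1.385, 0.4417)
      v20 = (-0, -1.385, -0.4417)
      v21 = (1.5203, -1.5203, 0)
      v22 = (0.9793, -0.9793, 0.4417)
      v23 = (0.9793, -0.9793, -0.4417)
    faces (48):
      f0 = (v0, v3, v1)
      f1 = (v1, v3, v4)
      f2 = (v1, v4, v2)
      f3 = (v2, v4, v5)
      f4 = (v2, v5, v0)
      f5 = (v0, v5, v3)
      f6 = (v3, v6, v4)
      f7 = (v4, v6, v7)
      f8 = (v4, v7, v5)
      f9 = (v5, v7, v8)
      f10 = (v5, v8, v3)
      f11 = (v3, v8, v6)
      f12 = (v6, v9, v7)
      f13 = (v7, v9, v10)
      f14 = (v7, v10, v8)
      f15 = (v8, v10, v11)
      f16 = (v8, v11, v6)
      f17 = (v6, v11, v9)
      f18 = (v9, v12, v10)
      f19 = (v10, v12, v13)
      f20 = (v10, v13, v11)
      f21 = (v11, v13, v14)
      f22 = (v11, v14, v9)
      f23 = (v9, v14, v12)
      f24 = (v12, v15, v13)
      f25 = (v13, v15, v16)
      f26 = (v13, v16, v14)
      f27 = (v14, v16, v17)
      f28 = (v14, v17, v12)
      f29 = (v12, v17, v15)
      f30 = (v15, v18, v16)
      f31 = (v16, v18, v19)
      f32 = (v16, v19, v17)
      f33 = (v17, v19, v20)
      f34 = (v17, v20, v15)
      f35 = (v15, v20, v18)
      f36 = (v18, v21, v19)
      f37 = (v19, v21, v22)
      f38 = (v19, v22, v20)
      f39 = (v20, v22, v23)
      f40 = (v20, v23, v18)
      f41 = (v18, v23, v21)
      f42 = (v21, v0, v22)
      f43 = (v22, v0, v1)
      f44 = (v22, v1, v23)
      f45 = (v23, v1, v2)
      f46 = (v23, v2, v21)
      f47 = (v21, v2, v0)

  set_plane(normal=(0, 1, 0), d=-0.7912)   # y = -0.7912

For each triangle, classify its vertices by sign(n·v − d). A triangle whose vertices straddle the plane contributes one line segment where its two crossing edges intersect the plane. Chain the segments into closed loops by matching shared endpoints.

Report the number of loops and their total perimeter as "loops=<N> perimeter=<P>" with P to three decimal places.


Straddling triangles (12 of 48):
  (v12,v15,v13) [+-+] → (-1.82229, -0.7912, 0)–(-1.45541, -0.7912, 0.211829)  len=0.4236
  (v13,v15,v16) [+--] → (-1.45541, -0.7912, 0.211829)–(-1.05723, -0.7912, 0.4417)  len=0.4598
  (v13,v16,v14) [+-+] → (-1.05723, -0.7912, 0.4417)–(-1.05723, -0.7912, 0.27202)  len=0.1697
  (v14,v16,v17) [+--] → (-1.05723, -0.7912, 0.27202)–(-1.05723, -0.7912, -0.4417)  len=0.7137
  (v14,v17,v12) [+-+] → (-1.05723, -0.7912, -0.4417)–(-1.20416, -0.7912, -0.35686)  len=0.1697
  (v12,v17,v15) [+--] → (-1.20416, -0.7912, -0.35686)–(-1.82229, -0.7912, 0)  len=0.7137
  (v21,v0,v22) [-+-] → (1.82229, -0.7912, 0)–(1.20416, -0.7912, 0.35686)  len=0.7137
  (v22,v0,v1) [-++] → (1.20416, -0.7912, 0.35686)–(1.05723, -0.7912, 0.4417)  len=0.1697
  (v22,v1,v23) [-+-] → (1.05723, -0.7912, 0.4417)–(1.05723, -0.7912, -0.27202)  len=0.7137
  (v23,v1,v2) [-++] → (1.05723, -0.7912, -0.27202)–(1.05723, -0.7912, -0.4417)  len=0.1697
  (v23,v2,v21) [-+-] → (1.05723, -0.7912, -0.4417)–(1.45541, -0.7912, -0.211829)  len=0.4598
  (v21,v2,v0) [-++] → (1.45541, -0.7912, -0.211829)–(1.82229, -0.7912, 0)  len=0.4236

Chained into 2 loop(s):
  loop 1: 6 segments, perimeter = 2.6502
  loop 2: 6 segments, perimeter = 2.6502
Total perimeter = 5.300

loops=2 perimeter=5.300


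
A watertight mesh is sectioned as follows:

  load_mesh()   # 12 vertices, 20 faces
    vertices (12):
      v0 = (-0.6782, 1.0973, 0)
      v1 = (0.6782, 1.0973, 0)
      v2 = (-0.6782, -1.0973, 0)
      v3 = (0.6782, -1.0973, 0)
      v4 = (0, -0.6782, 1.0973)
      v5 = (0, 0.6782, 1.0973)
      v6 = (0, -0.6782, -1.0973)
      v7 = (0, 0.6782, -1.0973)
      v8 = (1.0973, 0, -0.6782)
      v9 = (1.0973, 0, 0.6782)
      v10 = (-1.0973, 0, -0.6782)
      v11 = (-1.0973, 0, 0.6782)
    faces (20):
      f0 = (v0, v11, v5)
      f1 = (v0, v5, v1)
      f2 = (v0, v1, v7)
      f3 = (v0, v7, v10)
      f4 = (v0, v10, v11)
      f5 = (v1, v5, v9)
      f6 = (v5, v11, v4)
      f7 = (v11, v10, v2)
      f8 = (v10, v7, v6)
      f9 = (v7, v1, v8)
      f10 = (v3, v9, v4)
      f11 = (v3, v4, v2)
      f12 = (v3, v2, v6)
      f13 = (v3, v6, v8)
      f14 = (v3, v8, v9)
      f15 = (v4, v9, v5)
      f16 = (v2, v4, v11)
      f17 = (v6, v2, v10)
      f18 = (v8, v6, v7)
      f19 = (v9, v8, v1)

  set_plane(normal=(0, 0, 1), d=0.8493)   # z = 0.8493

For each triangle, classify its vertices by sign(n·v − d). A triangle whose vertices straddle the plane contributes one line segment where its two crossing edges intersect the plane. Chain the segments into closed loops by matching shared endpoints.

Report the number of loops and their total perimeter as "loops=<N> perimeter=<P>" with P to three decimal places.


loops=1 perimeter=4.527

Straddling triangles (8 of 20):
  (v0,v11,v5) [--+] → (-0.649321, 0.276879, 0.8493)–(-0.15328, 0.77292, 0.8493)  len=0.7015
  (v0,v5,v1) [-+-] → (-0.15328, 0.77292, 0.8493)–(0.15328, 0.77292, 0.8493)  len=0.3066
  (v1,v5,v9) [-+-] → (0.15328, 0.77292, 0.8493)–(0.649321, 0.276879, 0.8493)  len=0.7015
  (v5,v11,v4) [+-+] → (-0.649321, 0.276879, 0.8493)–(-0.649321, -0.276879, 0.8493)  len=0.5538
  (v3,v9,v4) [--+] → (0.649321, -0.276879, 0.8493)–(0.15328, -0.77292, 0.8493)  len=0.7015
  (v3,v4,v2) [-+-] → (0.15328, -0.77292, 0.8493)–(-0.15328, -0.77292, 0.8493)  len=0.3066
  (v4,v9,v5) [+-+] → (0.649321, -0.276879, 0.8493)–(0.649321, 0.276879, 0.8493)  len=0.5538
  (v2,v4,v11) [-+-] → (-0.15328, -0.77292, 0.8493)–(-0.649321, -0.276879, 0.8493)  len=0.7015

Chained into 1 loop(s):
  loop 1: 8 segments, perimeter = 4.5267
Total perimeter = 4.527


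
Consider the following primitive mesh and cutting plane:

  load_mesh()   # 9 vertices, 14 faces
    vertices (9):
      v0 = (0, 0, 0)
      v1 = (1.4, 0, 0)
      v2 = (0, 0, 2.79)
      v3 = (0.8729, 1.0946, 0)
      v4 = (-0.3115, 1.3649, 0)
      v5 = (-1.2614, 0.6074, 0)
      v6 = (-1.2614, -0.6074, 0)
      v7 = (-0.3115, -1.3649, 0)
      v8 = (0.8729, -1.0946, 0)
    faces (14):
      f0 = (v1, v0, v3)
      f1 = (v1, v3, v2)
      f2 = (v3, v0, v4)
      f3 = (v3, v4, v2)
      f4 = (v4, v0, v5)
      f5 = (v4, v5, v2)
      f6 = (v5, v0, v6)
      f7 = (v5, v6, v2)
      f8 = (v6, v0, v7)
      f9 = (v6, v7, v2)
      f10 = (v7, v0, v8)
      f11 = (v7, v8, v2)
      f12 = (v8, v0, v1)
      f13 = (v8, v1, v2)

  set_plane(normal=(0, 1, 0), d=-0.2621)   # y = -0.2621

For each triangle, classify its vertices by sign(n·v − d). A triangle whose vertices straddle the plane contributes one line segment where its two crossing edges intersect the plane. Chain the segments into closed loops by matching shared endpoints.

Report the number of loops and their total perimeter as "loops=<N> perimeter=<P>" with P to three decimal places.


Straddling triangles (8 of 14):
  (v5,v0,v6) [++-] → (-0.544308, -0.2621, 0)–(-1.2614, -0.2621, 0)  len=0.7171
  (v5,v6,v2) [+-+] → (-1.2614, -0.2621, 0)–(-0.544308, -0.2621, 1.58608)  len=1.7407
  (v6,v0,v7) [-+-] → (-0.544308, -0.2621, 0)–(-0.0598169, -0.2621, 0)  len=0.4845
  (v6,v7,v2) [--+] → (-0.0598169, -0.2621, 2.25424)–(-0.544308, -0.2621, 1.58608)  len=0.8253
  (v7,v0,v8) [-+-] → (-0.0598169, -0.2621, 0)–(0.209014, -0.2621, 0)  len=0.2688
  (v7,v8,v2) [--+] → (0.209014, -0.2621, 2.12194)–(-0.0598169, -0.2621, 2.25424)  len=0.2996
  (v8,v0,v1) [-++] → (0.209014, -0.2621, 0)–(1.27379, -0.2621, 0)  len=1.0648
  (v8,v1,v2) [-++] → (1.27379, -0.2621, 0)–(0.209014, -0.2621, 2.12194)  len=2.3741

Chained into 1 loop(s):
  loop 1: 8 segments, perimeter = 7.7749
Total perimeter = 7.775

loops=1 perimeter=7.775


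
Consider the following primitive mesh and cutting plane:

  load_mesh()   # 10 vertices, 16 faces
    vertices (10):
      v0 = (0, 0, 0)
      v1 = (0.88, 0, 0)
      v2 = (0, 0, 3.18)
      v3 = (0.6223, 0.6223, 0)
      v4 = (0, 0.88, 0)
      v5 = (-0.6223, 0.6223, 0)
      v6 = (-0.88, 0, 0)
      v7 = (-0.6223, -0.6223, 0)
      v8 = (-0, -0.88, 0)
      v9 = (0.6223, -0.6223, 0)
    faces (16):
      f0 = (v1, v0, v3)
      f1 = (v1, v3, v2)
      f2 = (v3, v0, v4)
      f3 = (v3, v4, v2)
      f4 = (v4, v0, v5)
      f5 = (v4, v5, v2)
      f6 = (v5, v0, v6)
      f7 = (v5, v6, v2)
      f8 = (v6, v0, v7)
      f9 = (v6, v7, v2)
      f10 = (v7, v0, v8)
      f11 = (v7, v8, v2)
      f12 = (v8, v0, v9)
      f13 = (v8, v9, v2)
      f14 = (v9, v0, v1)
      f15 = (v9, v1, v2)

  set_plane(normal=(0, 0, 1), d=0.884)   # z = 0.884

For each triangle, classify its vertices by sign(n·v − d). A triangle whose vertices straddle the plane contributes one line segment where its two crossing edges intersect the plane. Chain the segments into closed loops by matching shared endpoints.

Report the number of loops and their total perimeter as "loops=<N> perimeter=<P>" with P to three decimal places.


loops=1 perimeter=3.890

Straddling triangles (8 of 16):
  (v1,v3,v2) [--+] → (0.449308, 0.449308, 0.884)–(0.635371, 0, 0.884)  len=0.4863
  (v3,v4,v2) [--+] → (0, 0.635371, 0.884)–(0.449308, 0.449308, 0.884)  len=0.4863
  (v4,v5,v2) [--+] → (-0.449308, 0.449308, 0.884)–(0, 0.635371, 0.884)  len=0.4863
  (v5,v6,v2) [--+] → (-0.635371, 0, 0.884)–(-0.449308, 0.449308, 0.884)  len=0.4863
  (v6,v7,v2) [--+] → (-0.449308, -0.449308, 0.884)–(-0.635371, 0, 0.884)  len=0.4863
  (v7,v8,v2) [--+] → (0, -0.635371, 0.884)–(-0.449308, -0.449308, 0.884)  len=0.4863
  (v8,v9,v2) [--+] → (0.449308, -0.449308, 0.884)–(0, -0.635371, 0.884)  len=0.4863
  (v9,v1,v2) [--+] → (0.635371, 0, 0.884)–(0.449308, -0.449308, 0.884)  len=0.4863

Chained into 1 loop(s):
  loop 1: 8 segments, perimeter = 3.8905
Total perimeter = 3.890


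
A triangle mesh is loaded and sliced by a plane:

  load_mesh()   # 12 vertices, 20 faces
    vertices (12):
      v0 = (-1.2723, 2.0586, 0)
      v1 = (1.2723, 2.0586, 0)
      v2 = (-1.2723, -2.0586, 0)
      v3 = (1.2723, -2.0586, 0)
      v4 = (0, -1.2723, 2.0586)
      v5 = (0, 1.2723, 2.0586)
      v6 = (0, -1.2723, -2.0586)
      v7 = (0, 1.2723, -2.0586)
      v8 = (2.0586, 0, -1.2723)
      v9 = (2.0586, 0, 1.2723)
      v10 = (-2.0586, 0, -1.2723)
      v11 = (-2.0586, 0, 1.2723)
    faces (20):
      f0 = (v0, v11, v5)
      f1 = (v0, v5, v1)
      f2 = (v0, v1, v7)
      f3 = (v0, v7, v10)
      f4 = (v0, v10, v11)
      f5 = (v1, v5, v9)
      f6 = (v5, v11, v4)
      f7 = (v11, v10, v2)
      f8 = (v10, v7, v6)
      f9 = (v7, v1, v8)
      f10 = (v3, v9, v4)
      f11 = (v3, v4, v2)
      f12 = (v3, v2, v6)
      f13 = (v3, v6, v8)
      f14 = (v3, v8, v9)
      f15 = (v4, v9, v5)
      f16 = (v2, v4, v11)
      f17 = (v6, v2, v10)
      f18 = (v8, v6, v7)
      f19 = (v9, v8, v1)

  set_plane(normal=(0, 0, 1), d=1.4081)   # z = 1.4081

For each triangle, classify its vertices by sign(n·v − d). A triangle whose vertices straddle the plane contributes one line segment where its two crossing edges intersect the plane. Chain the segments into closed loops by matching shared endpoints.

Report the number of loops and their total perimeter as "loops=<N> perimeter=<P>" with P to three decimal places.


Straddling triangles (8 of 20):
  (v0,v11,v5) [--+] → (-1.70306, 0.219736, 1.4081)–(-0.402036, 1.52076, 1.4081)  len=1.8399
  (v0,v5,v1) [-+-] → (-0.402036, 1.52076, 1.4081)–(0.402036, 1.52076, 1.4081)  len=0.8041
  (v1,v5,v9) [-+-] → (0.402036, 1.52076, 1.4081)–(1.70306, 0.219736, 1.4081)  len=1.8399
  (v5,v11,v4) [+-+] → (-1.70306, 0.219736, 1.4081)–(-1.70306, -0.219736, 1.4081)  len=0.4395
  (v3,v9,v4) [--+] → (1.70306, -0.219736, 1.4081)–(0.402036, -1.52076, 1.4081)  len=1.8399
  (v3,v4,v2) [-+-] → (0.402036, -1.52076, 1.4081)–(-0.402036, -1.52076, 1.4081)  len=0.8041
  (v4,v9,v5) [+-+] → (1.70306, -0.219736, 1.4081)–(1.70306, 0.219736, 1.4081)  len=0.4395
  (v2,v4,v11) [-+-] → (-0.402036, -1.52076, 1.4081)–(-1.70306, -0.219736, 1.4081)  len=1.8399

Chained into 1 loop(s):
  loop 1: 8 segments, perimeter = 9.8468
Total perimeter = 9.847

loops=1 perimeter=9.847


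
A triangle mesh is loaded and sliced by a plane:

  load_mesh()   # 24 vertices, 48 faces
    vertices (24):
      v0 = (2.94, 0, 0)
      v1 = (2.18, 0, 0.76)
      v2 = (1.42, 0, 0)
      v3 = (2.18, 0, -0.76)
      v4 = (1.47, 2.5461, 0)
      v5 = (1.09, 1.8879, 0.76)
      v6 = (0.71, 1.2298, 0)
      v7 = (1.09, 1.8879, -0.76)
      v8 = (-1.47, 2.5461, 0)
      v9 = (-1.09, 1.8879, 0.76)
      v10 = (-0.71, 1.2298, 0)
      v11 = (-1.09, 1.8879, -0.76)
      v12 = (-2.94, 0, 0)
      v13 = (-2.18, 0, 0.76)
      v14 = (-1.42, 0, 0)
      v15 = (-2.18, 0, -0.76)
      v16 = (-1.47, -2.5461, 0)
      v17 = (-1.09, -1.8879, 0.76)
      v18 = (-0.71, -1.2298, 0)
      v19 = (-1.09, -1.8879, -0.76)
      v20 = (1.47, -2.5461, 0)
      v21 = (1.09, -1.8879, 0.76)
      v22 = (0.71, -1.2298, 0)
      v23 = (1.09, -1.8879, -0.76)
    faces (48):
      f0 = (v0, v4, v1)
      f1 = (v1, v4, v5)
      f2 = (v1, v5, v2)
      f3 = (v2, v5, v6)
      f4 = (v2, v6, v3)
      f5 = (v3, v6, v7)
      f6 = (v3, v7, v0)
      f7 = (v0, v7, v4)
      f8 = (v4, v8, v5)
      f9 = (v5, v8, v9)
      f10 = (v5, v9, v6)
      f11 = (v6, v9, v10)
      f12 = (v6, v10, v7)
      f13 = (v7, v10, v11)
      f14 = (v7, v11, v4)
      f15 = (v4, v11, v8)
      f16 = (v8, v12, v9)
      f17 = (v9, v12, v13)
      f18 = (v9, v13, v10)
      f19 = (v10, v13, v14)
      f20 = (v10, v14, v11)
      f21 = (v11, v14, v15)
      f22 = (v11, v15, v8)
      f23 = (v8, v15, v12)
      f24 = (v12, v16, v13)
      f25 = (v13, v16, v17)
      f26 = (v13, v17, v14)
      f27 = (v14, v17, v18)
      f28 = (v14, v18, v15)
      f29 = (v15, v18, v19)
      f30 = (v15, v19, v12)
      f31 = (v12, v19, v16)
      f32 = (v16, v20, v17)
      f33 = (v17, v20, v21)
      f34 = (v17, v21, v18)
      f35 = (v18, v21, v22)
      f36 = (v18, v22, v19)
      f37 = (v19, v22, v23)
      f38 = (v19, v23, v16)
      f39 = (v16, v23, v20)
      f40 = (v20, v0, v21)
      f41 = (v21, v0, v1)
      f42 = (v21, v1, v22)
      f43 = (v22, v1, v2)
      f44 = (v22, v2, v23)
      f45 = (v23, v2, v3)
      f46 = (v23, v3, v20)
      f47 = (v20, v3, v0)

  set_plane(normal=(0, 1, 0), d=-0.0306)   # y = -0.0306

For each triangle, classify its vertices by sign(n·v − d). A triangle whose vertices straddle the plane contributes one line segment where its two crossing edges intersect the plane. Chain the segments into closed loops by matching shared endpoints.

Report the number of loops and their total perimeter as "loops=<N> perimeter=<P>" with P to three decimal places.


Straddling triangles (16 of 48):
  (v12,v16,v13) [+-+] → (-2.92233, -0.0306, 0)–(-2.17147, -0.0306, 0.750866)  len=1.0619
  (v13,v16,v17) [+--] → (-2.17147, -0.0306, 0.750866)–(-2.16233, -0.0306, 0.76)  len=0.0129
  (v13,v17,v14) [+-+] → (-2.16233, -0.0306, 0.76)–(-1.41465, -0.0306, 0.0123184)  len=1.0574
  (v14,v17,v18) [+--] → (-1.41465, -0.0306, 0.0123184)–(-1.40233, -0.0306, 0)  len=0.0174
  (v14,v18,v15) [+-+] → (-1.40233, -0.0306, 0)–(-2.14342, -0.0306, -0.74109)  len=1.0481
  (v15,v18,v19) [+--] → (-2.14342, -0.0306, -0.74109)–(-2.16233, -0.0306, -0.76)  len=0.0267
  (v15,v19,v12) [+-+] → (-2.16233, -0.0306, -0.76)–(-2.91001, -0.0306, -0.0123184)  len=1.0574
  (v12,v19,v16) [+--] → (-2.91001, -0.0306, -0.0123184)–(-2.92233, -0.0306, 0)  len=0.0174
  (v20,v0,v21) [-+-] → (2.92233, -0.0306, 0)–(2.91001, -0.0306, 0.0123184)  len=0.0174
  (v21,v0,v1) [-++] → (2.91001, -0.0306, 0.0123184)–(2.16233, -0.0306, 0.76)  len=1.0574
  (v21,v1,v22) [-+-] → (2.16233, -0.0306, 0.76)–(2.14342, -0.0306, 0.74109)  len=0.0267
  (v22,v1,v2) [-++] → (2.14342, -0.0306, 0.74109)–(1.40233, -0.0306, 0)  len=1.0481
  (v22,v2,v23) [-+-] → (1.40233, -0.0306, 0)–(1.41465, -0.0306, -0.0123184)  len=0.0174
  (v23,v2,v3) [-++] → (1.41465, -0.0306, -0.0123184)–(2.16233, -0.0306, -0.76)  len=1.0574
  (v23,v3,v20) [-+-] → (2.16233, -0.0306, -0.76)–(2.17147, -0.0306, -0.750866)  len=0.0129
  (v20,v3,v0) [-++] → (2.17147, -0.0306, -0.750866)–(2.92233, -0.0306, 0)  len=1.0619

Chained into 2 loop(s):
  loop 1: 8 segments, perimeter = 4.2992
  loop 2: 8 segments, perimeter = 4.2992
Total perimeter = 8.598

loops=2 perimeter=8.598


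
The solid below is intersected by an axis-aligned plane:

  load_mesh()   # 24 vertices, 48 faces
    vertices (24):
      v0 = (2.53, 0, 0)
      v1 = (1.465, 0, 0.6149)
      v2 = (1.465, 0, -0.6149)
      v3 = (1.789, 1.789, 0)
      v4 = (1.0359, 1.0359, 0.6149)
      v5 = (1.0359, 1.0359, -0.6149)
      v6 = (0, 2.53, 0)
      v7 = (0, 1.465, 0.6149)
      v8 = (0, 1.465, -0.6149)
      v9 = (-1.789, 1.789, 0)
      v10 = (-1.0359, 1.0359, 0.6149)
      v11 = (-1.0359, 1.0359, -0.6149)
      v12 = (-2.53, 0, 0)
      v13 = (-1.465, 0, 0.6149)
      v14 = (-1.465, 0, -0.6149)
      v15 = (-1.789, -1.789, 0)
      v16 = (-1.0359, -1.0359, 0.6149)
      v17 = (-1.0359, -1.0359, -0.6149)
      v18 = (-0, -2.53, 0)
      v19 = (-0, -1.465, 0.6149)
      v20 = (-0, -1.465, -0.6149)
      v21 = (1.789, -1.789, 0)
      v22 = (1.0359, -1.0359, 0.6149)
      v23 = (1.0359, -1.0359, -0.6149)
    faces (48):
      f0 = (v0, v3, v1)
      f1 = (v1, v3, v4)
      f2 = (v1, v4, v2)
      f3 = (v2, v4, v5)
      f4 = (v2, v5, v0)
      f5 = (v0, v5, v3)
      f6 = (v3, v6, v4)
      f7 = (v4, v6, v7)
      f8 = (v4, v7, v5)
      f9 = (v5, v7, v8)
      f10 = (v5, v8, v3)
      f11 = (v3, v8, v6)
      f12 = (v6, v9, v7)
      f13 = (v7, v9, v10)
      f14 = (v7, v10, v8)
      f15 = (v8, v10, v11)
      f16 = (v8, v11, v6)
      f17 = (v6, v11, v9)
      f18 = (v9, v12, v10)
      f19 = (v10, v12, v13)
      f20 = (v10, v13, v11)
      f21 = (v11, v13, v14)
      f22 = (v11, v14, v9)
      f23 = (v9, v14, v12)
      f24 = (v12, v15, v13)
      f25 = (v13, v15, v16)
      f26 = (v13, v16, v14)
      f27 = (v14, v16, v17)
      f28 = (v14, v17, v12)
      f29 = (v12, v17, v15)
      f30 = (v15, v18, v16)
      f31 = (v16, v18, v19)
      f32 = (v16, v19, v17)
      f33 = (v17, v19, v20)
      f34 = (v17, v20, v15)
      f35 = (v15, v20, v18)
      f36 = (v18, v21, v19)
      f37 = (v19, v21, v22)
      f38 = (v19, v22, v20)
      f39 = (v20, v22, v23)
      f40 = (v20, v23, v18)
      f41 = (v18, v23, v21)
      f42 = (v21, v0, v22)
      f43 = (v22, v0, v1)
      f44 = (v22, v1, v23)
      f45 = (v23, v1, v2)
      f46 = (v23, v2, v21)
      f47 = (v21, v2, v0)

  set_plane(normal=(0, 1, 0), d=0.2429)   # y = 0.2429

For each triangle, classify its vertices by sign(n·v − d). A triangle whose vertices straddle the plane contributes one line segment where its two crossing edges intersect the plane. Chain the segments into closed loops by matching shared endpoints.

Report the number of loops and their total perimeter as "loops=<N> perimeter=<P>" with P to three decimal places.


Straddling triangles (12 of 48):
  (v0,v3,v1) [-+-] → (2.42939, 0.2429, 0)–(1.50899, 0.2429, 0.531412)  len=1.0628
  (v1,v3,v4) [-++] → (1.50899, 0.2429, 0.531412)–(1.36438, 0.2429, 0.6149)  len=0.1670
  (v1,v4,v2) [-+-] → (1.36438, 0.2429, 0.6149)–(1.36438, 0.2429, -0.326534)  len=0.9414
  (v2,v4,v5) [-++] → (1.36438, 0.2429, -0.326534)–(1.36438, 0.2429, -0.6149)  len=0.2884
  (v2,v5,v0) [-+-] → (1.36438, 0.2429, -0.6149)–(2.17966, 0.2429, -0.144183)  len=0.9414
  (v0,v5,v3) [-++] → (2.17966, 0.2429, -0.144183)–(2.42939, 0.2429, 0)  len=0.2884
  (v9,v12,v10) [+-+] → (-2.42939, 0.2429, 0)–(-2.17966, 0.2429, 0.144183)  len=0.2884
  (v10,v12,v13) [+--] → (-2.17966, 0.2429, 0.144183)–(-1.36438, 0.2429, 0.6149)  len=0.9414
  (v10,v13,v11) [+-+] → (-1.36438, 0.2429, 0.6149)–(-1.36438, 0.2429, 0.326534)  len=0.2884
  (v11,v13,v14) [+--] → (-1.36438, 0.2429, 0.326534)–(-1.36438, 0.2429, -0.6149)  len=0.9414
  (v11,v14,v9) [+-+] → (-1.36438, 0.2429, -0.6149)–(-1.50899, 0.2429, -0.531412)  len=0.1670
  (v9,v14,v12) [+--] → (-1.50899, 0.2429, -0.531412)–(-2.42939, 0.2429, 0)  len=1.0628

Chained into 2 loop(s):
  loop 1: 6 segments, perimeter = 3.6893
  loop 2: 6 segments, perimeter = 3.6893
Total perimeter = 7.379

loops=2 perimeter=7.379


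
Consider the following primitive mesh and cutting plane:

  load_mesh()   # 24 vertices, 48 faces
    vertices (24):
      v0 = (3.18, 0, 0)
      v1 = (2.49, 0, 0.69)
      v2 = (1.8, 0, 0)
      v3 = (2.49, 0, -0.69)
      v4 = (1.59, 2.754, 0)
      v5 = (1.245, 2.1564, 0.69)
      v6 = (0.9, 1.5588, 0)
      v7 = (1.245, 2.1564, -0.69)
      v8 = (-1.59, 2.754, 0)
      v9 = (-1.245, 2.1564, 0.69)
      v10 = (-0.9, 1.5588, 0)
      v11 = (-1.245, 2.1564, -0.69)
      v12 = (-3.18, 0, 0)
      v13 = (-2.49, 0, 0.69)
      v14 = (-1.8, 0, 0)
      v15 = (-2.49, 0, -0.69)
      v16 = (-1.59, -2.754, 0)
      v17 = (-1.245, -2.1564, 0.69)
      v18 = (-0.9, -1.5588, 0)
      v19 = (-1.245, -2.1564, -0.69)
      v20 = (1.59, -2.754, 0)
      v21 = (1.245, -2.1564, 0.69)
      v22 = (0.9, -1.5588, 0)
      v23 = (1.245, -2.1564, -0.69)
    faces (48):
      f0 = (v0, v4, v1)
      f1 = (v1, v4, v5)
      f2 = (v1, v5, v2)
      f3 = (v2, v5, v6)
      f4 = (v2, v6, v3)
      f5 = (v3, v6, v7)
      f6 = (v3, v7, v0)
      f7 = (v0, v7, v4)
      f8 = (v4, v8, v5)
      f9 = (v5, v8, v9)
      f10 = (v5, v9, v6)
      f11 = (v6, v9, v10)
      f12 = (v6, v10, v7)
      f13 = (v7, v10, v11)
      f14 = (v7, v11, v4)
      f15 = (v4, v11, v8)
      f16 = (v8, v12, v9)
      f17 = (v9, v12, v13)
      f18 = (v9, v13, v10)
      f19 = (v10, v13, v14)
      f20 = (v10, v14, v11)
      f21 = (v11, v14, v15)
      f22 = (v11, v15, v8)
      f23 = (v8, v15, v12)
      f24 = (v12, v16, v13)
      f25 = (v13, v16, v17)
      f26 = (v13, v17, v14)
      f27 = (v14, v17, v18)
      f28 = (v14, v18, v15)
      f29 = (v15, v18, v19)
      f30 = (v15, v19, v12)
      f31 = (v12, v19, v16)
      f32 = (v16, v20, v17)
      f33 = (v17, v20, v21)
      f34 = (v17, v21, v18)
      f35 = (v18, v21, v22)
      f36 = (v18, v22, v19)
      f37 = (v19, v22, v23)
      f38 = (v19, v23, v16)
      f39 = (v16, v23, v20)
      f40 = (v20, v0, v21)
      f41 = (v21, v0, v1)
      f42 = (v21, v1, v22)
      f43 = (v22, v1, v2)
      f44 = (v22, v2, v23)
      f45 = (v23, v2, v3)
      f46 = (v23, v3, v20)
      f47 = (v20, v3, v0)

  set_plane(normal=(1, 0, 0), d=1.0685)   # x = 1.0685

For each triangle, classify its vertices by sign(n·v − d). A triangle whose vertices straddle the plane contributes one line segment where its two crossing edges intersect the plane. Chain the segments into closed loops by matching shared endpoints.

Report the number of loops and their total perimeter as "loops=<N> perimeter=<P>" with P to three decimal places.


Straddling triangles (20 of 48):
  (v2,v5,v6) [++-] → (1.0685, 1.85067, 0.337)–(1.0685, 1.26696, 0)  len=0.6740
  (v2,v6,v3) [+-+] → (1.0685, 1.26696, 0)–(1.0685, 1.39361, -0.0731226)  len=0.1462
  (v3,v6,v7) [+-+] → (1.0685, 1.39361, -0.0731226)–(1.0685, 1.85067, -0.337)  len=0.5278
  (v4,v8,v5) [+-+] → (1.0685, 2.754, 0)–(1.0685, 2.19361, 0.647042)  len=0.8560
  (v5,v8,v9) [+--] → (1.0685, 2.19361, 0.647042)–(1.0685, 2.1564, 0.69)  len=0.0568
  (v5,v9,v6) [+--] → (1.0685, 2.1564, 0.69)–(1.0685, 1.85067, 0.337)  len=0.4670
  (v6,v10,v7) [--+] → (1.0685, 2.10723, -0.633224)–(1.0685, 1.85067, -0.337)  len=0.3919
  (v7,v10,v11) [+--] → (1.0685, 2.10723, -0.633224)–(1.0685, 2.1564, -0.69)  len=0.0751
  (v7,v11,v4) [+-+] → (1.0685, 2.1564, -0.69)–(1.0685, 2.64407, -0.126926)  len=0.7449
  (v4,v11,v8) [+--] → (1.0685, 2.64407, -0.126926)–(1.0685, 2.754, 0)  len=0.1679
  (v16,v20,v17) [-+-] → (1.0685, -2.754, 0)–(1.0685, -2.64407, 0.126926)  len=0.1679
  (v17,v20,v21) [-++] → (1.0685, -2.64407, 0.126926)–(1.0685, -2.1564, 0.69)  len=0.7449
  (v17,v21,v18) [-+-] → (1.0685, -2.1564, 0.69)–(1.0685, -2.10723, 0.633224)  len=0.0751
  (v18,v21,v22) [-+-] → (1.0685, -2.10723, 0.633224)–(1.0685, -1.85067, 0.337)  len=0.3919
  (v19,v22,v23) [--+] → (1.0685, -1.85067, -0.337)–(1.0685, -2.1564, -0.69)  len=0.4670
  (v19,v23,v16) [-+-] → (1.0685, -2.1564, -0.69)–(1.0685, -2.19361, -0.647042)  len=0.0568
  (v16,v23,v20) [-++] → (1.0685, -2.19361, -0.647042)–(1.0685, -2.754, 0)  len=0.8560
  (v21,v1,v22) [++-] → (1.0685, -1.39361, 0.0731226)–(1.0685, -1.85067, 0.337)  len=0.5278
  (v22,v1,v2) [-++] → (1.0685, -1.39361, 0.0731226)–(1.0685, -1.26696, 0)  len=0.1462
  (v22,v2,v23) [-++] → (1.0685, -1.26696, 0)–(1.0685, -1.85067, -0.337)  len=0.6740

Chained into 2 loop(s):
  loop 1: 10 segments, perimeter = 4.1076
  loop 2: 10 segments, perimeter = 4.1076
Total perimeter = 8.215

loops=2 perimeter=8.215


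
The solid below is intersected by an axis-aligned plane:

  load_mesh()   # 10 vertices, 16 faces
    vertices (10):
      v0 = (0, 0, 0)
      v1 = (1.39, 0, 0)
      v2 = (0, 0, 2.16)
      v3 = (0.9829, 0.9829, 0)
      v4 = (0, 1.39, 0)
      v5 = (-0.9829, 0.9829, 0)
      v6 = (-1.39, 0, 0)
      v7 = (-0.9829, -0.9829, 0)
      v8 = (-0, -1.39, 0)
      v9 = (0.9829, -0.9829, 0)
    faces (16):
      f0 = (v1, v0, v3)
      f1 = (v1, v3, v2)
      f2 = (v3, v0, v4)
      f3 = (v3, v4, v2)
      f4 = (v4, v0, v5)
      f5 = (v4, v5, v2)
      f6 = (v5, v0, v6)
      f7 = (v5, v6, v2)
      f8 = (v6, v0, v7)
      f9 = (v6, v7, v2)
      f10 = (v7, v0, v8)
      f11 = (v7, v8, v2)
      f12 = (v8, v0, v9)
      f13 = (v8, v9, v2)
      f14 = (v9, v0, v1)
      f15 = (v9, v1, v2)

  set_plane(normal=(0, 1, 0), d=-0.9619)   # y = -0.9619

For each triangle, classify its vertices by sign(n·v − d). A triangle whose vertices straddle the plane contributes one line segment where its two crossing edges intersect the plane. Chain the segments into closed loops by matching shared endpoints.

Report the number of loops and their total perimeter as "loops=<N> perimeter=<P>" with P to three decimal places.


loops=1 perimeter=4.381

Straddling triangles (8 of 16):
  (v6,v0,v7) [++-] → (-0.9619, -0.9619, 0)–(-0.991598, -0.9619, 0)  len=0.0297
  (v6,v7,v2) [+-+] → (-0.991598, -0.9619, 0)–(-0.9619, -0.9619, 0.0461492)  len=0.0549
  (v7,v0,v8) [-+-] → (-0.9619, -0.9619, 0)–(0, -0.9619, 0)  len=0.9619
  (v7,v8,v2) [--+] → (0, -0.9619, 0.665249)–(-0.9619, -0.9619, 0.0461492)  len=1.1439
  (v8,v0,v9) [-+-] → (0, -0.9619, 0)–(0.9619, -0.9619, 0)  len=0.9619
  (v8,v9,v2) [--+] → (0.9619, -0.9619, 0.0461492)–(0, -0.9619, 0.665249)  len=1.1439
  (v9,v0,v1) [-++] → (0.9619, -0.9619, 0)–(0.991598, -0.9619, 0)  len=0.0297
  (v9,v1,v2) [-++] → (0.991598, -0.9619, 0)–(0.9619, -0.9619, 0.0461492)  len=0.0549

Chained into 1 loop(s):
  loop 1: 8 segments, perimeter = 4.3808
Total perimeter = 4.381


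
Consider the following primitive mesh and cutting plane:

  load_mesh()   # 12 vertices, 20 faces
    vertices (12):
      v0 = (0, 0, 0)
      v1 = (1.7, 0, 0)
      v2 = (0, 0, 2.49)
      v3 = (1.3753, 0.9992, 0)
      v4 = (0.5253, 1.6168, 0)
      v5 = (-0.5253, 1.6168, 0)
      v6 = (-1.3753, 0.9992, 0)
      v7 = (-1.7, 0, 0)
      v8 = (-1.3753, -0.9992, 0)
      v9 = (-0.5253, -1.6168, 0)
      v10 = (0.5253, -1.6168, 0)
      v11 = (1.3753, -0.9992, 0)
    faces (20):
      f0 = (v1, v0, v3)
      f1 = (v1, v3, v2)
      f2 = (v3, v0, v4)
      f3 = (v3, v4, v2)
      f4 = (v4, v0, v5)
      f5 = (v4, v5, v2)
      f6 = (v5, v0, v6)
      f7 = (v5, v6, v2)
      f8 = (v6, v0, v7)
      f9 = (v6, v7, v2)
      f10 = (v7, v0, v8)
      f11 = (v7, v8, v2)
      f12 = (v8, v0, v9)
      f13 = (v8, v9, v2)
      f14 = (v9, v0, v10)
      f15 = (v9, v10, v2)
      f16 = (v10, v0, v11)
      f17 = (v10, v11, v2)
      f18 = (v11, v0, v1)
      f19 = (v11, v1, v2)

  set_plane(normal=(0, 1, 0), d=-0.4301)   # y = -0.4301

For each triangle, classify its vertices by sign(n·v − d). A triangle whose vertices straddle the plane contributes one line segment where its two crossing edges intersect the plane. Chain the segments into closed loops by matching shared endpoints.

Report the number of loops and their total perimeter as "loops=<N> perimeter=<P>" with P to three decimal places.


Straddling triangles (10 of 20):
  (v7,v0,v8) [++-] → (-0.59199, -0.4301, 0)–(-1.56023, -0.4301, 0)  len=0.9682
  (v7,v8,v2) [+-+] → (-1.56023, -0.4301, 0)–(-0.59199, -0.4301, 1.41819)  len=1.7172
  (v8,v0,v9) [-+-] → (-0.59199, -0.4301, 0)–(-0.13974, -0.4301, 0)  len=0.4523
  (v8,v9,v2) [--+] → (-0.13974, -0.4301, 1.82761)–(-0.59199, -0.4301, 1.41819)  len=0.6100
  (v9,v0,v10) [-+-] → (-0.13974, -0.4301, 0)–(0.13974, -0.4301, 0)  len=0.2795
  (v9,v10,v2) [--+] → (0.13974, -0.4301, 1.82761)–(-0.13974, -0.4301, 1.82761)  len=0.2795
  (v10,v0,v11) [-+-] → (0.13974, -0.4301, 0)–(0.59199, -0.4301, 0)  len=0.4523
  (v10,v11,v2) [--+] → (0.59199, -0.4301, 1.41819)–(0.13974, -0.4301, 1.82761)  len=0.6100
  (v11,v0,v1) [-++] → (0.59199, -0.4301, 0)–(1.56023, -0.4301, 0)  len=0.9682
  (v11,v1,v2) [-++] → (1.56023, -0.4301, 0)–(0.59199, -0.4301, 1.41819)  len=1.7172

Chained into 1 loop(s):
  loop 1: 10 segments, perimeter = 8.0544
Total perimeter = 8.054

loops=1 perimeter=8.054


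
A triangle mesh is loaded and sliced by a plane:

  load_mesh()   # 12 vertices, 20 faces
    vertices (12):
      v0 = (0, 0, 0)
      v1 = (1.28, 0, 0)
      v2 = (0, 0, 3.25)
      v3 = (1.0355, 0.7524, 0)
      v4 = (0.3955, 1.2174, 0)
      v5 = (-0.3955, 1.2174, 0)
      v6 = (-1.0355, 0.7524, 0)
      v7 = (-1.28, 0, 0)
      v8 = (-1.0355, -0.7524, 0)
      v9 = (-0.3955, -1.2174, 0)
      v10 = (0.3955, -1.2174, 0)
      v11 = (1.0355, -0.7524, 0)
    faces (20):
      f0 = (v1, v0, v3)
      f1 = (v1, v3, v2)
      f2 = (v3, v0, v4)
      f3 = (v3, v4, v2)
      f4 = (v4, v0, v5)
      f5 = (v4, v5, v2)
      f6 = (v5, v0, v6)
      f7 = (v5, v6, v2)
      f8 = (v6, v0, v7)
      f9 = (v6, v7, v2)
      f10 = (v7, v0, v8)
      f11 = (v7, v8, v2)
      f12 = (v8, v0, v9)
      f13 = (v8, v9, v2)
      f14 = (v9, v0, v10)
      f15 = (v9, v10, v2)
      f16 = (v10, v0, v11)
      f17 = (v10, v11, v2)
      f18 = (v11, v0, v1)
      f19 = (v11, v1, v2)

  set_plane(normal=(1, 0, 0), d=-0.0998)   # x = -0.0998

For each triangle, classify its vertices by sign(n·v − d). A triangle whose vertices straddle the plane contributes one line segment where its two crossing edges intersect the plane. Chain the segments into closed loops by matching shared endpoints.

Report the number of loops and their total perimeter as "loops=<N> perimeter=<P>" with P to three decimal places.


loops=1 perimeter=8.930

Straddling triangles (12 of 20):
  (v4,v0,v5) [++-] → (-0.0998, 0.307197, 0)–(-0.0998, 1.2174, 0)  len=0.9102
  (v4,v5,v2) [+-+] → (-0.0998, 1.2174, 0)–(-0.0998, 0.307197, 2.4299)  len=2.5948
  (v5,v0,v6) [-+-] → (-0.0998, 0.307197, 0)–(-0.0998, 0.0725152, 0)  len=0.2347
  (v5,v6,v2) [--+] → (-0.0998, 0.0725152, 2.93677)–(-0.0998, 0.307197, 2.4299)  len=0.5586
  (v6,v0,v7) [-+-] → (-0.0998, 0.0725152, 0)–(-0.0998, 0, 0)  len=0.0725
  (v6,v7,v2) [--+] → (-0.0998, 0, 2.9966)–(-0.0998, 0.0725152, 2.93677)  len=0.0940
  (v7,v0,v8) [-+-] → (-0.0998, 0, 0)–(-0.0998, -0.0725152, 0)  len=0.0725
  (v7,v8,v2) [--+] → (-0.0998, -0.0725152, 2.93677)–(-0.0998, 0, 2.9966)  len=0.0940
  (v8,v0,v9) [-+-] → (-0.0998, -0.0725152, 0)–(-0.0998, -0.307197, 0)  len=0.2347
  (v8,v9,v2) [--+] → (-0.0998, -0.307197, 2.4299)–(-0.0998, -0.0725152, 2.93677)  len=0.5586
  (v9,v0,v10) [-++] → (-0.0998, -0.307197, 0)–(-0.0998, -1.2174, 0)  len=0.9102
  (v9,v10,v2) [-++] → (-0.0998, -1.2174, 0)–(-0.0998, -0.307197, 2.4299)  len=2.5948

Chained into 1 loop(s):
  loop 1: 12 segments, perimeter = 8.9295
Total perimeter = 8.930


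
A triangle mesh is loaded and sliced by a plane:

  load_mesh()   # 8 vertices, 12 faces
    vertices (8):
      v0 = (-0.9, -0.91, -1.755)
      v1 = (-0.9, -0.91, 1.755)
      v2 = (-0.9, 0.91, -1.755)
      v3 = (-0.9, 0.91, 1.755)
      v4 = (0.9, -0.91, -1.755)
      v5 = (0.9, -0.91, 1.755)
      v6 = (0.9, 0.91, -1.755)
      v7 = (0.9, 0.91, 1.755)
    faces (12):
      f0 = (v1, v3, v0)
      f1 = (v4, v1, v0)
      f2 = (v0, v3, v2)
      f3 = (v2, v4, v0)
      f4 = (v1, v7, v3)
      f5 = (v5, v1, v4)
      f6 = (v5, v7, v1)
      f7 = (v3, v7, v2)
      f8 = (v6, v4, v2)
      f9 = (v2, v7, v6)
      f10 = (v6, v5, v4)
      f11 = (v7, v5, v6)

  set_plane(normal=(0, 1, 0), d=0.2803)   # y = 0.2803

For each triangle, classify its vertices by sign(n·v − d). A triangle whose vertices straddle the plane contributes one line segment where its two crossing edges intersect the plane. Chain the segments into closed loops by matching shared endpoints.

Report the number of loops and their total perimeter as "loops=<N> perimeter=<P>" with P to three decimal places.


loops=1 perimeter=10.620

Straddling triangles (8 of 12):
  (v1,v3,v0) [-+-] → (-0.9, 0.2803, 1.755)–(-0.9, 0.2803, 0.540579)  len=1.2144
  (v0,v3,v2) [-++] → (-0.9, 0.2803, 0.540579)–(-0.9, 0.2803, -1.755)  len=2.2956
  (v2,v4,v0) [+--] → (-0.27722, 0.2803, -1.755)–(-0.9, 0.2803, -1.755)  len=0.6228
  (v1,v7,v3) [-++] → (0.27722, 0.2803, 1.755)–(-0.9, 0.2803, 1.755)  len=1.1772
  (v5,v7,v1) [-+-] → (0.9, 0.2803, 1.755)–(0.27722, 0.2803, 1.755)  len=0.6228
  (v6,v4,v2) [+-+] → (0.9, 0.2803, -1.755)–(-0.27722, 0.2803, -1.755)  len=1.1772
  (v6,v5,v4) [+--] → (0.9, 0.2803, -0.540579)–(0.9, 0.2803, -1.755)  len=1.2144
  (v7,v5,v6) [+-+] → (0.9, 0.2803, 1.755)–(0.9, 0.2803, -0.540579)  len=2.2956

Chained into 1 loop(s):
  loop 1: 8 segments, perimeter = 10.6200
Total perimeter = 10.620


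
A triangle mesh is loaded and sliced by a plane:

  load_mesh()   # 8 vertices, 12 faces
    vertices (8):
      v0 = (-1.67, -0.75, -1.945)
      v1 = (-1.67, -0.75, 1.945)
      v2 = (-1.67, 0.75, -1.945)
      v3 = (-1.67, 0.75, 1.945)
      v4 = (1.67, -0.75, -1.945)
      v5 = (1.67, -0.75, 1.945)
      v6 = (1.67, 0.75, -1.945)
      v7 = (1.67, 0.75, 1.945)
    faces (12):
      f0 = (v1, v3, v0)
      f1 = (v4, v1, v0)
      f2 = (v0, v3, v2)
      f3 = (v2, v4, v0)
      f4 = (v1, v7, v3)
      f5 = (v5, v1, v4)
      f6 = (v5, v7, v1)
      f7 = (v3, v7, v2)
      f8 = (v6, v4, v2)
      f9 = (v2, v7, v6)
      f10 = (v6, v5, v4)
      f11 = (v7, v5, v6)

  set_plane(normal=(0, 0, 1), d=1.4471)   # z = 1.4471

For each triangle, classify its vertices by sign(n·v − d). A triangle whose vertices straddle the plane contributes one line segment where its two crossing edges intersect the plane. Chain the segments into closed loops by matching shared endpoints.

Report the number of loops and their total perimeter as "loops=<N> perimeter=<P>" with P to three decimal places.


Straddling triangles (8 of 12):
  (v1,v3,v0) [++-] → (-1.67, 0.558008, 1.4471)–(-1.67, -0.75, 1.4471)  len=1.3080
  (v4,v1,v0) [-+-] → (-1.2425, -0.75, 1.4471)–(-1.67, -0.75, 1.4471)  len=0.4275
  (v0,v3,v2) [-+-] → (-1.67, 0.558008, 1.4471)–(-1.67, 0.75, 1.4471)  len=0.1920
  (v5,v1,v4) [++-] → (-1.2425, -0.75, 1.4471)–(1.67, -0.75, 1.4471)  len=2.9125
  (v3,v7,v2) [++-] → (1.2425, 0.75, 1.4471)–(-1.67, 0.75, 1.4471)  len=2.9125
  (v2,v7,v6) [-+-] → (1.2425, 0.75, 1.4471)–(1.67, 0.75, 1.4471)  len=0.4275
  (v6,v5,v4) [-+-] → (1.67, -0.558008, 1.4471)–(1.67, -0.75, 1.4471)  len=0.1920
  (v7,v5,v6) [++-] → (1.67, -0.558008, 1.4471)–(1.67, 0.75, 1.4471)  len=1.3080

Chained into 1 loop(s):
  loop 1: 8 segments, perimeter = 9.6800
Total perimeter = 9.680

loops=1 perimeter=9.680
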